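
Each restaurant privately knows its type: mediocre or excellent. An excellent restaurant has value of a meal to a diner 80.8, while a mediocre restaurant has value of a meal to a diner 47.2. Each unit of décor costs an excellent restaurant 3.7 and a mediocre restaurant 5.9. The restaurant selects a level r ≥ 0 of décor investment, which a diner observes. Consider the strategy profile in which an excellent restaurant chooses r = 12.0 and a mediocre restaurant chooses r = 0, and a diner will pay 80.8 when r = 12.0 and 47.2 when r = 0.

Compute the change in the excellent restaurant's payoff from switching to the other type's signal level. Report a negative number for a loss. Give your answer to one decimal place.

Playing r = 12.0 the excellent restaurant receives 80.8 − 3.7 × 12.0 = 36.4.
Deviating to r = 0 yields 47.2 instead.
Gain from deviating: 47.2 − 36.4 = 10.8.
The gain is positive, so the excellent type's incentive-compatibility constraint is violated — this profile is not a separating equilibrium.

10.8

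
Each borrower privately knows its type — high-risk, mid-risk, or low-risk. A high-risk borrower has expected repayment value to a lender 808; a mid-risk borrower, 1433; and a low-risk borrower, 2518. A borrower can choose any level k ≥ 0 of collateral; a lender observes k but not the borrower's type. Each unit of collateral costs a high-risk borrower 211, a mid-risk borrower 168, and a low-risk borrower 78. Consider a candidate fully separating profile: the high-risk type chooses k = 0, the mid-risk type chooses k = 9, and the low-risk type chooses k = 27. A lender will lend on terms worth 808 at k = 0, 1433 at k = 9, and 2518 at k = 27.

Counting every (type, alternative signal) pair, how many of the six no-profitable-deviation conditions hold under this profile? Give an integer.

High-risk (own payoff 808): to k=9 gives 1433 − 211×9 = -466 → no gain ✓; to k=27 gives 2518 − 211×27 = -3179 → no gain ✓.
Low-risk (own payoff 2518 − 78×27 = 412): to k=0 gives 808 → profitable ✗; to k=9 gives 1433 − 78×9 = 731 → profitable ✗.
Mid-risk (own payoff 1433 − 168×9 = -79): to k=0 gives 808 → profitable ✗; to k=27 gives 2518 − 168×27 = -2018 → no gain ✓.
3 of the 6 constraints hold; not an equilibrium.

3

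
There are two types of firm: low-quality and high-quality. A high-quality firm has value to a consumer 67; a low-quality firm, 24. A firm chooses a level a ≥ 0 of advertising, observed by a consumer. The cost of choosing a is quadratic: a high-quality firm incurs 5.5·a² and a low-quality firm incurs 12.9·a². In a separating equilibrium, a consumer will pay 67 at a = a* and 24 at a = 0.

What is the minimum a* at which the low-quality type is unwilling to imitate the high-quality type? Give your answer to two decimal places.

The low-quality type at a = 0 receives 24; imitating at a* yields 67 − 12.9·a*².
Indifference: 24 = 67 − 12.9·a*², so a*² = (67 − 24) / 12.9 ≈ 3.3333.
a* = √3.3333 ≈ 1.83.

1.83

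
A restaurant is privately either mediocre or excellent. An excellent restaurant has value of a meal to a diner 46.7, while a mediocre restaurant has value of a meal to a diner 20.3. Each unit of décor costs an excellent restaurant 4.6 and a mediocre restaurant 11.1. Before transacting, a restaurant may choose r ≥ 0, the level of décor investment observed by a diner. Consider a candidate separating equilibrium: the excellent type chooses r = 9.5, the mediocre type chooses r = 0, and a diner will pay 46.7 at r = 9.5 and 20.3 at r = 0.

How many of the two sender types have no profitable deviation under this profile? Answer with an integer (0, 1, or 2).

1

Excellent type: signal → 46.7 − 4.6 × 9.5 = 3; deviate to 0 → 20.3. IC fails (3 < 20.3).
Mediocre type: stay at 0 → 20.3; mimic → 46.7 − 11.1 × 9.5 = -58.75. IC holds (20.3 ≥ -58.75).
1 of 2 constraints hold, so this profile is not an equilibrium.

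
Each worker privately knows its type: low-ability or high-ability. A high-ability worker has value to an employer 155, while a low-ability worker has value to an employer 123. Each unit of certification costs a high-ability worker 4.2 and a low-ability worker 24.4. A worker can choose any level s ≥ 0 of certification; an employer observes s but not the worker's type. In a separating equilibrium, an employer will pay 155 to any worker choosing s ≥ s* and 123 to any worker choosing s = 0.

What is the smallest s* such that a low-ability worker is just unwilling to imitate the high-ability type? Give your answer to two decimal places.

A low-ability worker choosing s = 0 receives 123.
Imitating at s* instead would pay 155 at cost 24.4·s*, netting 155 − 24.4·s*.
Indifference: 123 = 155 − 24.4·s*, so s* = (155 − 123) / 24.4 ≈ 1.31.
At s* the low-ability type's incentive constraint just binds; the high-ability type strictly prefers s* since its per-unit cost is lower.

1.31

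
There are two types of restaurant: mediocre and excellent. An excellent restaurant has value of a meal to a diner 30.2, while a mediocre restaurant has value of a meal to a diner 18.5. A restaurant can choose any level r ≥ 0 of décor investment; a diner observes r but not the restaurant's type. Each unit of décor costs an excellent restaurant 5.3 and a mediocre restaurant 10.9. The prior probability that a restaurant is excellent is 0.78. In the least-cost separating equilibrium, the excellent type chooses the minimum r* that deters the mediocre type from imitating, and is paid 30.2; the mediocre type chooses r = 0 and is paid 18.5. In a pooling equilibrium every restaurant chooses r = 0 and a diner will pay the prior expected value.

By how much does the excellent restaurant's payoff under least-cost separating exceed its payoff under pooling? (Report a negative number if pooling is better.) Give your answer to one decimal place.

Least-cost separating signal: r* solves 18.5 = 30.2 − 10.9·r*, so r* = (30.2 − 18.5)/10.9 ≈ 1.0734.
Excellent type's separating payoff: 30.2 − 5.3 × r* = 30.2 − 5.3 × (30.2 − 18.5)/10.9 = 30.2 − 62.01/10.9 ≈ 24.511.
Pooling payoff: 0.78 × 30.2 + 0.22 × 18.5 = 27.626.
Difference: 24.511 − 27.626 = -3.115, i.e. -3.1 to one decimal place.
The excellent type would prefer the pooling outcome.

-3.1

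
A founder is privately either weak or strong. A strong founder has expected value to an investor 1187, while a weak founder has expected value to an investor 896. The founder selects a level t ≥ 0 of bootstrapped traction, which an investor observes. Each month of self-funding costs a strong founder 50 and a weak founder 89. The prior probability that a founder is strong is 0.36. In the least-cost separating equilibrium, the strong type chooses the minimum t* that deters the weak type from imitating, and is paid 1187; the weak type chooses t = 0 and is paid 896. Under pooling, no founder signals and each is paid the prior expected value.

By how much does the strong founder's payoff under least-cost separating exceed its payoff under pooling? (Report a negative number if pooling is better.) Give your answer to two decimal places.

22.76

Least-cost separating signal: t* solves 896 = 1187 − 89·t*, so t* = (1187 − 896)/89 ≈ 3.2697.
Strong type's separating payoff: 1187 − 50 × t* = 1187 − 50 × (1187 − 896)/89 = 1187 − 14550/89 ≈ 1023.5169.
Pooling payoff: 0.36 × 1187 + 0.64 × 896 = 1000.76.
Difference: 1023.5169 − 1000.76 = 22.7569, i.e. 22.76 to two decimal places.
The strong type prefers to separate.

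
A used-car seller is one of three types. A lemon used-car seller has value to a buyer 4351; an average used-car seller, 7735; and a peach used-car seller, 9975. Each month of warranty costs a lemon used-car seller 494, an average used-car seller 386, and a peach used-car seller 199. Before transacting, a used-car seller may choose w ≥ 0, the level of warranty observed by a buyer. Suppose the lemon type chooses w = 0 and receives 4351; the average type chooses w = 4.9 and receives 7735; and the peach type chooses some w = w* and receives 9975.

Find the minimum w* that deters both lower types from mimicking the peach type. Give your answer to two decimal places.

11.38

Average type (on-path payoff 7735 − 386×4.9 = 5843.6) won't mimic when 5843.6 ≥ 9975 − 386·w*, i.e. w* ≥ 10.70.
Lemon type (on-path payoff 4351) won't mimic when 4351 ≥ 9975 − 494·w*, i.e. w* ≥ 11.38.
Both must hold, so w* = max(11.38, 10.70) = 11.38. The lemon type's constraint binds.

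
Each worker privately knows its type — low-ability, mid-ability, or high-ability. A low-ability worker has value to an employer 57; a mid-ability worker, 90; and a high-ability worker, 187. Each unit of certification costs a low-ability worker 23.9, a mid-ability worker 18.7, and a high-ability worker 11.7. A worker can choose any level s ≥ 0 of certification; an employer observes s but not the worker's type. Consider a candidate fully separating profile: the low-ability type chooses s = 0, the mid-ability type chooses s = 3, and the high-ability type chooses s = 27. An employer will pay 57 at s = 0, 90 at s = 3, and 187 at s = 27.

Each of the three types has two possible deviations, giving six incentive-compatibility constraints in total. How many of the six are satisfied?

3

Low-ability (own payoff 57): to s=3 gives 90 − 23.9×3 = 18.3 → no gain ✓; to s=27 gives 187 − 23.9×27 = -458.3 → no gain ✓.
High-ability (own payoff 187 − 11.7×27 = -128.9): to s=0 gives 57 → profitable ✗; to s=3 gives 90 − 11.7×3 = 54.9 → profitable ✗.
Mid-ability (own payoff 90 − 18.7×3 = 33.9): to s=0 gives 57 → profitable ✗; to s=27 gives 187 − 18.7×27 = -317.9 → no gain ✓.
3 of the 6 constraints hold; not an equilibrium.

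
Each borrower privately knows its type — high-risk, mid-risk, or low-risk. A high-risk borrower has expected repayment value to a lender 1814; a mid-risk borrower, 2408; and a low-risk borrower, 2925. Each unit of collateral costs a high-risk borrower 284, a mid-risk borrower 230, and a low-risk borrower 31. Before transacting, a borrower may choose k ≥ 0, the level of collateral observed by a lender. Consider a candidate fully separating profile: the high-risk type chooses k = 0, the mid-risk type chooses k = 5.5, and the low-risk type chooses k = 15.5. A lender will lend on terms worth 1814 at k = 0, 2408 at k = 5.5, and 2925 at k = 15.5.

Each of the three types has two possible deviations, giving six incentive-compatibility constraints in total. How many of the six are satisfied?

High-risk (own payoff 1814): to k=5.5 gives 2408 − 284×5.5 = 846 → no gain ✓; to k=15.5 gives 2925 − 284×15.5 = -1477 → no gain ✓.
Mid-risk (own payoff 2408 − 230×5.5 = 1143): to k=0 gives 1814 → profitable ✗; to k=15.5 gives 2925 − 230×15.5 = -640 → no gain ✓.
Low-risk (own payoff 2925 − 31×15.5 = 2444.5): to k=0 gives 1814 → no gain ✓; to k=5.5 gives 2408 − 31×5.5 = 2237.5 → no gain ✓.
5 of the 6 constraints hold; not an equilibrium.

5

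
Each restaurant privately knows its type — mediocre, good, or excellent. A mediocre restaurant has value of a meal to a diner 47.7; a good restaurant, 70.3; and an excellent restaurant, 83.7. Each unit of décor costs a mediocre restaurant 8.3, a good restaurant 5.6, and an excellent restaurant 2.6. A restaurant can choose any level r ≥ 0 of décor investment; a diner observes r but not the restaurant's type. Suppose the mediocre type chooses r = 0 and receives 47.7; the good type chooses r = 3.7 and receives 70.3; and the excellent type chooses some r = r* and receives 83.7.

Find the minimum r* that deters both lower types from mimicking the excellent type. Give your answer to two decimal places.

6.09

Mediocre type (on-path payoff 47.7) won't mimic when 47.7 ≥ 83.7 − 8.3·r*, i.e. r* ≥ 4.34.
Good type (on-path payoff 70.3 − 5.6×3.7 = 49.58) won't mimic when 49.58 ≥ 83.7 − 5.6·r*, i.e. r* ≥ 6.09.
Both must hold, so r* = max(4.34, 6.09) = 6.09. The good type's constraint binds.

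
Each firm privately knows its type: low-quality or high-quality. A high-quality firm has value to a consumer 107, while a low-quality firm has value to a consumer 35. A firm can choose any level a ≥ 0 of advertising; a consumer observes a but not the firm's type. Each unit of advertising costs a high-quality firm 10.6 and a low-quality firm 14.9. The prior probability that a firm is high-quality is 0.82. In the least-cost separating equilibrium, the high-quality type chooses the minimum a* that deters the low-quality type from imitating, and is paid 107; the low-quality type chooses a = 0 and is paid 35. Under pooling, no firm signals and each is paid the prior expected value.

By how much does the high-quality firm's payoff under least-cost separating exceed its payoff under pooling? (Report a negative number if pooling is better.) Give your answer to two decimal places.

-38.26

Least-cost separating signal: a* solves 35 = 107 − 14.9·a*, so a* = (107 − 35)/14.9 ≈ 4.8322.
High-quality type's separating payoff: 107 − 10.6 × a* = 107 − 10.6 × (107 − 35)/14.9 = 107 − 763.2/14.9 ≈ 55.7785.
Pooling payoff: 0.82 × 107 + 0.18 × 35 = 94.04.
Difference: 55.7785 − 94.04 = -38.2615, i.e. -38.26 to two decimal places.
The high-quality type would prefer the pooling outcome.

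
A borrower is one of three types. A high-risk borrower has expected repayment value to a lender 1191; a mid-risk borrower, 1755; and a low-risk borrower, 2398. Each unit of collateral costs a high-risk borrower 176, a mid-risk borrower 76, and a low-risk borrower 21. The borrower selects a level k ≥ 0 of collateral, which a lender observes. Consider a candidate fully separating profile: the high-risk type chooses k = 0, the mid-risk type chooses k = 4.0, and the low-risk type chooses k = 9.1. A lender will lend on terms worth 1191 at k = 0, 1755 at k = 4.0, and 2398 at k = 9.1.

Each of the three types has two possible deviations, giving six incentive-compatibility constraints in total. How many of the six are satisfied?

5

Low-risk (own payoff 2398 − 21×9.1 = 2206.9): to k=0 gives 1191 → no gain ✓; to k=4.0 gives 1755 − 21×4.0 = 1671 → no gain ✓.
High-risk (own payoff 1191): to k=4.0 gives 1755 − 176×4.0 = 1051 → no gain ✓; to k=9.1 gives 2398 − 176×9.1 = 796.4 → no gain ✓.
Mid-risk (own payoff 1755 − 76×4.0 = 1451): to k=0 gives 1191 → no gain ✓; to k=9.1 gives 2398 − 76×9.1 = 1706.4 → profitable ✗.
5 of the 6 constraints hold; not an equilibrium.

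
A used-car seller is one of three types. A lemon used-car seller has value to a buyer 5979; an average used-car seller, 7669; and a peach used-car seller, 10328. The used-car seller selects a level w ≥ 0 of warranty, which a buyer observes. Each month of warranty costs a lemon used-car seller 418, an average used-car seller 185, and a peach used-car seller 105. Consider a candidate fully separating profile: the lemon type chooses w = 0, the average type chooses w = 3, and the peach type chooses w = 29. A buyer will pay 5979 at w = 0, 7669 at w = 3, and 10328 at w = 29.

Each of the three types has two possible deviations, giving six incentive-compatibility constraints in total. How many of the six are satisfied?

Average (own payoff 7669 − 185×3 = 7114): to w=0 gives 5979 → no gain ✓; to w=29 gives 10328 − 185×29 = 4963 → no gain ✓.
Peach (own payoff 10328 − 105×29 = 7283): to w=0 gives 5979 → no gain ✓; to w=3 gives 7669 − 105×3 = 7354 → profitable ✗.
Lemon (own payoff 5979): to w=3 gives 7669 − 418×3 = 6415 → profitable ✗; to w=29 gives 10328 − 418×29 = -1794 → no gain ✓.
4 of the 6 constraints hold; not an equilibrium.

4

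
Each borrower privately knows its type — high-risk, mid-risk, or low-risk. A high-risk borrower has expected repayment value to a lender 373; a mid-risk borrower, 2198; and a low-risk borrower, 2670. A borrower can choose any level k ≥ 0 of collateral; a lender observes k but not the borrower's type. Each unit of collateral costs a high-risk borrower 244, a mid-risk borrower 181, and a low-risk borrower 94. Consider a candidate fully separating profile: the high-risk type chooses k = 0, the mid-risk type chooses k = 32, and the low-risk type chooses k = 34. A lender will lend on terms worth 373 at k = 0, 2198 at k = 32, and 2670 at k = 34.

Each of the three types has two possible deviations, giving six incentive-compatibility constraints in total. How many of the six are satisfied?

3

High-risk (own payoff 373): to k=32 gives 2198 − 244×32 = -5610 → no gain ✓; to k=34 gives 2670 − 244×34 = -5626 → no gain ✓.
Low-risk (own payoff 2670 − 94×34 = -526): to k=0 gives 373 → profitable ✗; to k=32 gives 2198 − 94×32 = -810 → no gain ✓.
Mid-risk (own payoff 2198 − 181×32 = -3594): to k=0 gives 373 → profitable ✗; to k=34 gives 2670 − 181×34 = -3484 → profitable ✗.
3 of the 6 constraints hold; not an equilibrium.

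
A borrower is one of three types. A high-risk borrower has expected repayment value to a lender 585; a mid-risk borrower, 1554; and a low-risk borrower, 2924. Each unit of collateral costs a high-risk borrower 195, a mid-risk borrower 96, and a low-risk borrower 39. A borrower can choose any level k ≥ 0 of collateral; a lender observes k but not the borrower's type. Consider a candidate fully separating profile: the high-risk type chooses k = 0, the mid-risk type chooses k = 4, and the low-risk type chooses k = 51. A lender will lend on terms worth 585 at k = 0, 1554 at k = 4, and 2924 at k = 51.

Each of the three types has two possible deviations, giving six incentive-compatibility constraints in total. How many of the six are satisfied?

4

Low-risk (own payoff 2924 − 39×51 = 935): to k=0 gives 585 → no gain ✓; to k=4 gives 1554 − 39×4 = 1398 → profitable ✗.
Mid-risk (own payoff 1554 − 96×4 = 1170): to k=0 gives 585 → no gain ✓; to k=51 gives 2924 − 96×51 = -1972 → no gain ✓.
High-risk (own payoff 585): to k=4 gives 1554 − 195×4 = 774 → profitable ✗; to k=51 gives 2924 − 195×51 = -7021 → no gain ✓.
4 of the 6 constraints hold; not an equilibrium.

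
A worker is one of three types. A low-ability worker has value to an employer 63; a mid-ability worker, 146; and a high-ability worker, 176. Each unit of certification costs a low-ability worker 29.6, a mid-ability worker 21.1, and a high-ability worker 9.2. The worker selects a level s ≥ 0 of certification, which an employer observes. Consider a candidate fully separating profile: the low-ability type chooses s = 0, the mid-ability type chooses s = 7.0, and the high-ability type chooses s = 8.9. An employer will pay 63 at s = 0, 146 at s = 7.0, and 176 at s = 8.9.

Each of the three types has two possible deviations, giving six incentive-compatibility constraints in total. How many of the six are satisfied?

Mid-ability (own payoff 146 − 21.1×7.0 = -1.7): to s=0 gives 63 → profitable ✗; to s=8.9 gives 176 − 21.1×8.9 = -11.79 → no gain ✓.
Low-ability (own payoff 63): to s=7.0 gives 146 − 29.6×7.0 = -61.2 → no gain ✓; to s=8.9 gives 176 − 29.6×8.9 = -87.44 → no gain ✓.
High-ability (own payoff 176 − 9.2×8.9 = 94.12): to s=0 gives 63 → no gain ✓; to s=7.0 gives 146 − 9.2×7.0 = 81.6 → no gain ✓.
5 of the 6 constraints hold; not an equilibrium.

5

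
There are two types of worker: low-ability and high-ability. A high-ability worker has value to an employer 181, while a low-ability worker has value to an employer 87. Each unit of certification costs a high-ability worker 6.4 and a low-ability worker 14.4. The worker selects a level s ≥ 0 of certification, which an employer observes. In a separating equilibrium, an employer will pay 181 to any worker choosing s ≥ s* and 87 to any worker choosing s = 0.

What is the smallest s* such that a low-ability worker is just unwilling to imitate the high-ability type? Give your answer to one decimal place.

6.5

A low-ability worker choosing s = 0 receives 87.
Imitating at s* instead would pay 181 at cost 14.4·s*, netting 181 − 14.4·s*.
Indifference: 87 = 181 − 14.4·s*, so s* = (181 − 87) / 14.4 ≈ 6.5.
This is the low-ability type's binding incentive-compatibility constraint; any s ≥ 6.5 sustains separation on that side.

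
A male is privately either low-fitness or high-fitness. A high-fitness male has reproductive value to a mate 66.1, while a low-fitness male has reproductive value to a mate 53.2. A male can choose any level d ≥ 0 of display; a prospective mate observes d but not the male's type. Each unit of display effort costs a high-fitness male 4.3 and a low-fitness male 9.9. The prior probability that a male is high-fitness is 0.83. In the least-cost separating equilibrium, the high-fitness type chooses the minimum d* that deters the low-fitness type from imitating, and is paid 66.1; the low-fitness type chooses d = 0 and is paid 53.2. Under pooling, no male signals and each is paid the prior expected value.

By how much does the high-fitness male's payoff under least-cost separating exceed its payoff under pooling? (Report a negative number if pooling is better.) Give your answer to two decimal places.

-3.41

Least-cost separating signal: d* solves 53.2 = 66.1 − 9.9·d*, so d* = (66.1 − 53.2)/9.9 ≈ 1.3030.
High-fitness type's separating payoff: 66.1 − 4.3 × d* = 66.1 − 4.3 × (66.1 − 53.2)/9.9 = 66.1 − 55.47/9.9 ≈ 60.4970.
Pooling payoff: 0.83 × 66.1 + 0.17 × 53.2 = 63.907.
Difference: 60.4970 − 63.907 = -3.41.
The high-fitness type would prefer the pooling outcome.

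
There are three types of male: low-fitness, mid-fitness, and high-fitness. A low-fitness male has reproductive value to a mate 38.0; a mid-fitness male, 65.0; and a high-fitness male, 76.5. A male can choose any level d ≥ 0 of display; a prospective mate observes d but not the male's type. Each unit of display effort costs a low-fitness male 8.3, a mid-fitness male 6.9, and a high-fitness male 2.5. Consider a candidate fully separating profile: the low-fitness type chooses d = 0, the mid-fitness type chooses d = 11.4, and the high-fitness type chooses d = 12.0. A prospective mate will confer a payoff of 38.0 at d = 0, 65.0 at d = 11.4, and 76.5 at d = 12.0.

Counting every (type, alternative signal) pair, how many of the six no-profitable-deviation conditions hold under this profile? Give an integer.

4

Mid-fitness (own payoff 65.0 − 6.9×11.4 = -13.66): to d=0 gives 38.0 → profitable ✗; to d=12.0 gives 76.5 − 6.9×12.0 = -6.3 → profitable ✗.
High-fitness (own payoff 76.5 − 2.5×12.0 = 46.5): to d=0 gives 38.0 → no gain ✓; to d=11.4 gives 65.0 − 2.5×11.4 = 36.5 → no gain ✓.
Low-fitness (own payoff 38.0): to d=11.4 gives 65.0 − 8.3×11.4 = -29.62 → no gain ✓; to d=12.0 gives 76.5 − 8.3×12.0 = -23.1 → no gain ✓.
4 of the 6 constraints hold; not an equilibrium.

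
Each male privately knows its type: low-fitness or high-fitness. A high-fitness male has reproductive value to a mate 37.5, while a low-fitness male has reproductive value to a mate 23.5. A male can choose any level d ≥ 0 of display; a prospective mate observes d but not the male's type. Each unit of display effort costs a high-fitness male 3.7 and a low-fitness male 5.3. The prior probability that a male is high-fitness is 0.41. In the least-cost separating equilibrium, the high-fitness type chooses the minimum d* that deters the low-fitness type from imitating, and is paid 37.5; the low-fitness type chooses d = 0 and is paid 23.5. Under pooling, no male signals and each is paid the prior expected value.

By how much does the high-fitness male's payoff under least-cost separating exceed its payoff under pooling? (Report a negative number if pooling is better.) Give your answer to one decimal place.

Least-cost separating signal: d* solves 23.5 = 37.5 − 5.3·d*, so d* = (37.5 − 23.5)/5.3 ≈ 2.6415.
High-fitness type's separating payoff: 37.5 − 3.7 × d* = 37.5 − 3.7 × (37.5 − 23.5)/5.3 = 37.5 − 51.8/5.3 ≈ 27.726.
Pooling payoff: 0.41 × 37.5 + 0.59 × 23.5 = 29.24.
Difference: 27.726 − 29.24 = -1.514, i.e. -1.5 to one decimal place.
The high-fitness type would prefer the pooling outcome.

-1.5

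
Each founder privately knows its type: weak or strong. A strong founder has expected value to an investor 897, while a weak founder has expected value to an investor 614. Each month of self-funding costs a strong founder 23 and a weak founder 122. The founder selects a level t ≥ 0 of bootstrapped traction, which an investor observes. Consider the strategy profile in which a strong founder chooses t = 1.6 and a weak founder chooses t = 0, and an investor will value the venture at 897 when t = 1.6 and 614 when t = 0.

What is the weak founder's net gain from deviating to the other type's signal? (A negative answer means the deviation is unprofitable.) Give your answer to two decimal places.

87.80

Playing t = 0 the weak founder receives 614.
Deviating to t = 1.6 brings payment 897 at cost 122 × 1.6 = 195.2, netting 701.8.
Gain from deviating: 701.8 − 614 = 87.80.
The gain is positive, so the weak type's incentive-compatibility constraint is violated — this profile is not a separating equilibrium.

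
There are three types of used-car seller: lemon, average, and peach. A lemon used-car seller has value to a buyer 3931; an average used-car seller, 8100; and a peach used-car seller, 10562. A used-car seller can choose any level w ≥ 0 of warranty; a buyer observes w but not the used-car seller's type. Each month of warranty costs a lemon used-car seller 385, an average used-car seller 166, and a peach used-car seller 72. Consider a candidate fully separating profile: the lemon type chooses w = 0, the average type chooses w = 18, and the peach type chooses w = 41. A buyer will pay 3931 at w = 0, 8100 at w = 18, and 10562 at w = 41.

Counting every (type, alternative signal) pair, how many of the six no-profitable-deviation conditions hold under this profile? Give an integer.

Average (own payoff 8100 − 166×18 = 5112): to w=0 gives 3931 → no gain ✓; to w=41 gives 10562 − 166×41 = 3756 → no gain ✓.
Lemon (own payoff 3931): to w=18 gives 8100 − 385×18 = 1170 → no gain ✓; to w=41 gives 10562 − 385×41 = -5223 → no gain ✓.
Peach (own payoff 10562 − 72×41 = 7610): to w=0 gives 3931 → no gain ✓; to w=18 gives 8100 − 72×18 = 6804 → no gain ✓.
6 of the 6 constraints hold; this profile is a separating equilibrium.

6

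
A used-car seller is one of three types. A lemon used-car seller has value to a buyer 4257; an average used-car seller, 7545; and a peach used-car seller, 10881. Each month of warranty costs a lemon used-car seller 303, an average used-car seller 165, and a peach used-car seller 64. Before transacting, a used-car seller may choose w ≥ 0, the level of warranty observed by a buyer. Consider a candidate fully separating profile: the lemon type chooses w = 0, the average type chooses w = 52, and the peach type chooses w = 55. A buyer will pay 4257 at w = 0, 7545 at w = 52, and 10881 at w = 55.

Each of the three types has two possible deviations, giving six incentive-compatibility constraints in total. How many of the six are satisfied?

Lemon (own payoff 4257): to w=52 gives 7545 − 303×52 = -8211 → no gain ✓; to w=55 gives 10881 − 303×55 = -5784 → no gain ✓.
Peach (own payoff 10881 − 64×55 = 7361): to w=0 gives 4257 → no gain ✓; to w=52 gives 7545 − 64×52 = 4217 → no gain ✓.
Average (own payoff 7545 − 165×52 = -1035): to w=0 gives 4257 → profitable ✗; to w=55 gives 10881 − 165×55 = 1806 → profitable ✗.
4 of the 6 constraints hold; not an equilibrium.

4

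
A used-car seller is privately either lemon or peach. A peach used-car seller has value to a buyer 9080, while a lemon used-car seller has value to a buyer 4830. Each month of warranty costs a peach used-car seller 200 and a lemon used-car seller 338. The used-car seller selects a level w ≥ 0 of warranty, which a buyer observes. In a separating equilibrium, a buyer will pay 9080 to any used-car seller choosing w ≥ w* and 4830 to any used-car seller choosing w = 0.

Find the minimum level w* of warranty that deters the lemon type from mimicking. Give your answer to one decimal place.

A lemon used-car seller choosing w = 0 receives 4830.
Imitating at w* instead would pay 9080 at cost 338·w*, netting 9080 − 338·w*.
Indifference: 4830 = 9080 − 338·w*, so w* = (9080 − 4830) / 338 ≈ 12.6.
At w* the lemon type's incentive constraint just binds; the peach type strictly prefers w* since its per-unit cost is lower.

12.6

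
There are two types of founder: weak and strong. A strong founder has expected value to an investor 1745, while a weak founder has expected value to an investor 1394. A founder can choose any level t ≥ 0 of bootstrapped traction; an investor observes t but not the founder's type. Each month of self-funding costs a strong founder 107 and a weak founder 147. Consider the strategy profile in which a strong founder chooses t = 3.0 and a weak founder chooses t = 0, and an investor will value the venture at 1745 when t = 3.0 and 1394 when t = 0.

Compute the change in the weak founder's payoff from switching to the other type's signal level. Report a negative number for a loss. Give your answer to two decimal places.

Playing t = 0 the weak founder receives 1394.
Deviating to t = 3.0 brings payment 1745 at cost 147 × 3.0 = 441, netting 1304.
Gain from deviating: 1304 − 1394 = -90.00.
The gain is negative, so the weak type's incentive-compatibility constraint is satisfied.

-90.00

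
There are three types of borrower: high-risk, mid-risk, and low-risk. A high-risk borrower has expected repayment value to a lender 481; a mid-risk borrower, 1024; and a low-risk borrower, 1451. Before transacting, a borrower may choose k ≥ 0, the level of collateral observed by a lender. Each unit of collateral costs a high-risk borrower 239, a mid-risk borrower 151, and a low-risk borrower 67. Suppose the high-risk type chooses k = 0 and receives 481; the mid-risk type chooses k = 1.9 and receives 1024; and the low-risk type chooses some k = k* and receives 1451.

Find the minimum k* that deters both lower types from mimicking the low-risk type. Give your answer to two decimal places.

4.73

High-risk type (on-path payoff 481) won't mimic when 481 ≥ 1451 − 239·k*, i.e. k* ≥ 4.06.
Mid-risk type (on-path payoff 1024 − 151×1.9 = 737.1) won't mimic when 737.1 ≥ 1451 − 151·k*, i.e. k* ≥ 4.73.
Both must hold, so k* = max(4.06, 4.73) = 4.73. The mid-risk type's constraint binds.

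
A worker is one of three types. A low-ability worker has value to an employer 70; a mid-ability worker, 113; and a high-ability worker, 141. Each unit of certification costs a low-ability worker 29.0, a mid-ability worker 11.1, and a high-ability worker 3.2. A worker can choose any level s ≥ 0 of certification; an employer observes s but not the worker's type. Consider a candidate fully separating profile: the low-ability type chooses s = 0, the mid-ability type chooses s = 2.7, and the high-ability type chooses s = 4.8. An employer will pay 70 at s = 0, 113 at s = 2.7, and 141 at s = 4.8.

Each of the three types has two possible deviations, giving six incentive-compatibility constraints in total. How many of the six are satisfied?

5

Low-ability (own payoff 70): to s=2.7 gives 113 − 29.0×2.7 = 34.7 → no gain ✓; to s=4.8 gives 141 − 29.0×4.8 = 1.8 → no gain ✓.
Mid-ability (own payoff 113 − 11.1×2.7 = 83.03): to s=0 gives 70 → no gain ✓; to s=4.8 gives 141 − 11.1×4.8 = 87.72 → profitable ✗.
High-ability (own payoff 141 − 3.2×4.8 = 125.64): to s=0 gives 70 → no gain ✓; to s=2.7 gives 113 − 3.2×2.7 = 104.36 → no gain ✓.
5 of the 6 constraints hold; not an equilibrium.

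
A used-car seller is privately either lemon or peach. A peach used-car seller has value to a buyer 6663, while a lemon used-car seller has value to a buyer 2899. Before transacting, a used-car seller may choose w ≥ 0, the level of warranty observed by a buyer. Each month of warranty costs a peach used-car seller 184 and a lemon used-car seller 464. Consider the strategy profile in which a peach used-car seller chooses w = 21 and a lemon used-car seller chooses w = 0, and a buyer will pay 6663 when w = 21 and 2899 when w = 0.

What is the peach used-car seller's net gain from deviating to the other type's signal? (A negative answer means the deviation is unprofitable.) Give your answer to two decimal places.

Playing w = 21 the peach used-car seller receives 6663 − 184 × 21 = 2799.
Deviating to w = 0 yields 2899 instead.
Gain from deviating: 2899 − 2799 = 100.00.
The gain is positive, so the peach type's incentive-compatibility constraint is violated — this profile is not a separating equilibrium.

100.00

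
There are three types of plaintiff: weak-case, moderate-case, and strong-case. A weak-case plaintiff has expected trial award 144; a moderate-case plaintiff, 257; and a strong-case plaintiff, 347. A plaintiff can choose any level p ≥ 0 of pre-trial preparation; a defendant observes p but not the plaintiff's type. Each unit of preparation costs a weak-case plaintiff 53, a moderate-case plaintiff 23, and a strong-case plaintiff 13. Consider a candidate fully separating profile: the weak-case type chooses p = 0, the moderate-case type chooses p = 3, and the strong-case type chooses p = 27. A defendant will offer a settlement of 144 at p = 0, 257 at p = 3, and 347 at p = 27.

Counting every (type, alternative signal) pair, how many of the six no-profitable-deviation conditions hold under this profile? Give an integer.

Weak-case (own payoff 144): to p=3 gives 257 − 53×3 = 98 → no gain ✓; to p=27 gives 347 − 53×27 = -1084 → no gain ✓.
Strong-case (own payoff 347 − 13×27 = -4): to p=0 gives 144 → profitable ✗; to p=3 gives 257 − 13×3 = 218 → profitable ✗.
Moderate-case (own payoff 257 − 23×3 = 188): to p=0 gives 144 → no gain ✓; to p=27 gives 347 − 23×27 = -274 → no gain ✓.
4 of the 6 constraints hold; not an equilibrium.

4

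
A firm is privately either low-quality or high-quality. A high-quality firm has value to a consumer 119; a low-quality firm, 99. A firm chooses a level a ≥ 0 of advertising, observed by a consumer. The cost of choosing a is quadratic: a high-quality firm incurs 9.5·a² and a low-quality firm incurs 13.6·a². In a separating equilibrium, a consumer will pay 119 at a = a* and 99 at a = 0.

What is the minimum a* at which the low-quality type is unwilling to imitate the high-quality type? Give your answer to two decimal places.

1.21

The low-quality type at a = 0 receives 99; imitating at a* yields 119 − 13.6·a*².
Indifference: 99 = 119 − 13.6·a*², so a*² = (119 − 99) / 13.6 ≈ 1.4706.
a* = √1.4706 ≈ 1.21.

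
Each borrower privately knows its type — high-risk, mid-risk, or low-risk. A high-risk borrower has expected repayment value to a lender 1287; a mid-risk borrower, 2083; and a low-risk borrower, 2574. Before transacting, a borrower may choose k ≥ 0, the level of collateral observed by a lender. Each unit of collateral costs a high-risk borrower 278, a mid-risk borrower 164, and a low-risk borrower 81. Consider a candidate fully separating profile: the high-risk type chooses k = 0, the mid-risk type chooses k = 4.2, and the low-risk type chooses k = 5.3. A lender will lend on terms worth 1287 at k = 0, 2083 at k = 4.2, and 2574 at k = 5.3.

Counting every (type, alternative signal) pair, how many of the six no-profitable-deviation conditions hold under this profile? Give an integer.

High-risk (own payoff 1287): to k=4.2 gives 2083 − 278×4.2 = 915.4 → no gain ✓; to k=5.3 gives 2574 − 278×5.3 = 1100.6 → no gain ✓.
Low-risk (own payoff 2574 − 81×5.3 = 2144.7): to k=0 gives 1287 → no gain ✓; to k=4.2 gives 2083 − 81×4.2 = 1742.8 → no gain ✓.
Mid-risk (own payoff 2083 − 164×4.2 = 1394.2): to k=0 gives 1287 → no gain ✓; to k=5.3 gives 2574 − 164×5.3 = 1704.8 → profitable ✗.
5 of the 6 constraints hold; not an equilibrium.

5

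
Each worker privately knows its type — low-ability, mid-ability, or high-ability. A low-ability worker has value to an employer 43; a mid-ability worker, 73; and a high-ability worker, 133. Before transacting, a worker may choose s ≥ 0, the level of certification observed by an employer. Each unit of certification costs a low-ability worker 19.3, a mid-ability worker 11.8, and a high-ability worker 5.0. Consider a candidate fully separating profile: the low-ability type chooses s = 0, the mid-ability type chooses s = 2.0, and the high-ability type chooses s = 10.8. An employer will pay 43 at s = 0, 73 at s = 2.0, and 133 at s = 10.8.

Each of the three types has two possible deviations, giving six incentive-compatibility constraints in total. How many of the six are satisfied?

Low-ability (own payoff 43): to s=2.0 gives 73 − 19.3×2.0 = 34.4 → no gain ✓; to s=10.8 gives 133 − 19.3×10.8 = -75.44 → no gain ✓.
High-ability (own payoff 133 − 5.0×10.8 = 79): to s=0 gives 43 → no gain ✓; to s=2.0 gives 73 − 5.0×2.0 = 63 → no gain ✓.
Mid-ability (own payoff 73 − 11.8×2.0 = 49.4): to s=0 gives 43 → no gain ✓; to s=10.8 gives 133 − 11.8×10.8 = 5.56 → no gain ✓.
6 of the 6 constraints hold; this profile is a separating equilibrium.

6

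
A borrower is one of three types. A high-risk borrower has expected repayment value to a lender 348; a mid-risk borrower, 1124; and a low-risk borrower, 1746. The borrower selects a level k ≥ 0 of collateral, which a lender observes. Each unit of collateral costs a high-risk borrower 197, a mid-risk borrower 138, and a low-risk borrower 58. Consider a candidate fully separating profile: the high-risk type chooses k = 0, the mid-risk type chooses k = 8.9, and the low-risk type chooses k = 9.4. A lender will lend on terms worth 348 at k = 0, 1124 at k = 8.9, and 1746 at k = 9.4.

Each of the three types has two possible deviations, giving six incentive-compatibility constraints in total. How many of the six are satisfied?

Low-risk (own payoff 1746 − 58×9.4 = 1200.8): to k=0 gives 348 → no gain ✓; to k=8.9 gives 1124 − 58×8.9 = 607.8 → no gain ✓.
High-risk (own payoff 348): to k=8.9 gives 1124 − 197×8.9 = -629.3 → no gain ✓; to k=9.4 gives 1746 − 197×9.4 = -105.8 → no gain ✓.
Mid-risk (own payoff 1124 − 138×8.9 = -104.2): to k=0 gives 348 → profitable ✗; to k=9.4 gives 1746 − 138×9.4 = 448.8 → profitable ✗.
4 of the 6 constraints hold; not an equilibrium.

4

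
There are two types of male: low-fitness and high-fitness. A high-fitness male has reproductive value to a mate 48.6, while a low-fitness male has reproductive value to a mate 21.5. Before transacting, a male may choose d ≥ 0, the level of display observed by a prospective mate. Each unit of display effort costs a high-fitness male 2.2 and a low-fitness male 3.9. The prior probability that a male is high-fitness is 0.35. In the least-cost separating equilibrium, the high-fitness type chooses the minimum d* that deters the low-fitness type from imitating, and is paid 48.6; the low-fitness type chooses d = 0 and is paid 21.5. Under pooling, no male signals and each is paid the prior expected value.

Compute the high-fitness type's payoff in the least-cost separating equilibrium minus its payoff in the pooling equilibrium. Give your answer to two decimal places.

Least-cost separating signal: d* solves 21.5 = 48.6 − 3.9·d*, so d* = (48.6 − 21.5)/3.9 ≈ 6.9487.
High-fitness type's separating payoff: 48.6 − 2.2 × d* = 48.6 − 2.2 × (48.6 − 21.5)/3.9 = 48.6 − 59.62/3.9 ≈ 33.3128.
Pooling payoff: 0.35 × 48.6 + 0.65 × 21.5 = 30.985.
Difference: 33.3128 − 30.985 = 2.3278, i.e. 2.33 to two decimal places.
The high-fitness type prefers to separate.

2.33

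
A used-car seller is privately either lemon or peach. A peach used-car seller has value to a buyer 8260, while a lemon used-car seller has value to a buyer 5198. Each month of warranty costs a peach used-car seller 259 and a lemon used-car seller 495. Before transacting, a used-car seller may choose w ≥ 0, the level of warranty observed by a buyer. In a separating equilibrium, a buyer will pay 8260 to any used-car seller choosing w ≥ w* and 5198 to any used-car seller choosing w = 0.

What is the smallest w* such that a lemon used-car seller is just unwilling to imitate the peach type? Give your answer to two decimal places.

6.19

A lemon used-car seller choosing w = 0 receives 5198.
Imitating at w* instead would pay 8260 at cost 495·w*, netting 8260 − 495·w*.
Indifference: 5198 = 8260 − 495·w*, so w* = (8260 − 5198) / 495 ≈ 6.19.
This is the lemon type's binding incentive-compatibility constraint; any w ≥ 6.19 sustains separation on that side.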